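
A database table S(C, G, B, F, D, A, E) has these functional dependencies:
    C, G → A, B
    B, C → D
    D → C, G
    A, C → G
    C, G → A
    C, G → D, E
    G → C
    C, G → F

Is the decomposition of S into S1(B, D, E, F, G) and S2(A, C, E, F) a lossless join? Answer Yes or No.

The shared attributes are {E, F} and {E, F}⁺ = {E, F}.
Neither S1 nor S2 is contained in that closure, so the decomposition is lossy.

No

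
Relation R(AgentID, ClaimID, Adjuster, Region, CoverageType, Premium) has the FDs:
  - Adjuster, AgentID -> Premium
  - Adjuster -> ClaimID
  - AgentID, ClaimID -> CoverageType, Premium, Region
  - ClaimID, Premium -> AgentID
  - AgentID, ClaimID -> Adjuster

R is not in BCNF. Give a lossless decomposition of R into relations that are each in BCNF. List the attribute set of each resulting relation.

Candidate keys of the original relation: {Adjuster, AgentID}, {Adjuster, Premium}, {AgentID, ClaimID}, {ClaimID, Premium}.
{Adjuster, AgentID, ClaimID, CoverageType, Premium, Region}: {Adjuster} determines {Adjuster, ClaimID} here but is not a superkey — split on Adjuster -> ClaimID, giving {Adjuster, ClaimID} and {Adjuster, AgentID, CoverageType, Premium, Region}.
{Adjuster, ClaimID} has no BCNF violation.
{Adjuster, AgentID, CoverageType, Premium, Region} has no BCNF violation.

{Adjuster, AgentID, CoverageType, Premium, Region}; {Adjuster, ClaimID}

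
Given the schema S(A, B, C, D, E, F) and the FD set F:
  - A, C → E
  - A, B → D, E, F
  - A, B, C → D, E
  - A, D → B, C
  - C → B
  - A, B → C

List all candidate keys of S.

{A} never appears on the right of any FD, so every key must include it.
{A, B} is a candidate key since {A, B}⁺ = {A, B, C, D, E, F} covers every attribute.
{A, C} is a candidate key since {A, C}⁺ = {A, B, C, D, E, F} covers every attribute.
{A, D} is a candidate key since {A, D}⁺ = {A, B, C, D, E, F} covers every attribute.
No proper subset of any of these is a key, and no other minimal superkey exists.

{A, B}, {A, C}, {A, D}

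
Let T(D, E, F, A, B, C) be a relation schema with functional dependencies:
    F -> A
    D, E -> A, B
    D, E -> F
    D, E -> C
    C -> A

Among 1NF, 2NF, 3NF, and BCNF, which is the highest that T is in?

2NF

Candidate key: {D, E}. Prime attributes: {D, E}.
F -> A breaks BCNF: {F}⁺ = {A, F}, so {F} is not a superkey.
F -> A determines the non-prime attribute {A} from a non-superkey — 3NF is violated.
Checking every proper subset of each key, none determines a non-prime attribute — 2NF is satisfied.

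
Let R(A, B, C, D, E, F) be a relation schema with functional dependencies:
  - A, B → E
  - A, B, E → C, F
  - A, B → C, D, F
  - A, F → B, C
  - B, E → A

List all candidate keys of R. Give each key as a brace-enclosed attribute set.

{A, B}⁺ = {A, B, C, D, E, F} — all of the relation — so {A, B} is a candidate key.
{A, F}⁺ = {A, B, C, D, E, F} — all of the relation — so {A, F} is a candidate key.
{B, E}⁺ = {A, B, C, D, E, F} — all of the relation — so {B, E} is a candidate key.
These are minimal and exhaustive — every other superkey contains one of them.

{A, B}, {A, F}, {B, E}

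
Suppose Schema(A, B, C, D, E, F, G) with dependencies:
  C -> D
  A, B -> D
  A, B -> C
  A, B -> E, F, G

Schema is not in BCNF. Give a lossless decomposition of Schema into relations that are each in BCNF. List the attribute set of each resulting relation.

{A, B, C, E, F, G}; {C, D}

Candidate key of the original relation: {A, B}.
{A, B, C, D, E, F, G}: {C} determines {C, D} here but is not a superkey — split on C -> D, giving {C, D} and {A, B, C, E, F, G}.
{C, D} has no BCNF violation.
{A, B, C, E, F, G} has no BCNF violation.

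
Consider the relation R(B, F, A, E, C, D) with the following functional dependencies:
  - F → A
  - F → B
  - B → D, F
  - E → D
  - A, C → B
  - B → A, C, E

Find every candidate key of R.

{B} is a candidate key since {B}⁺ = {A, B, C, D, E, F} covers every attribute.
{F} is a candidate key since {F}⁺ = {A, B, C, D, E, F} covers every attribute.
{A, C} is a candidate key since {A, C}⁺ = {A, B, C, D, E, F} covers every attribute.
These are minimal and exhaustive — every other superkey contains one of them.

{A, C}, {B}, {F}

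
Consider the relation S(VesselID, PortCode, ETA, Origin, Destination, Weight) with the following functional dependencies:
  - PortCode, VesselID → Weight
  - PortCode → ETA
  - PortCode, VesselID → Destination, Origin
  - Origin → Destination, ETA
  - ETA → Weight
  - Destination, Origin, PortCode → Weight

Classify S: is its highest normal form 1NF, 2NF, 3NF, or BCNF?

1NF

Candidate key: {PortCode, VesselID}. Prime attributes: {PortCode, VesselID}.
For PortCode → ETA we have {PortCode}⁺ = {ETA, PortCode, Weight}; {PortCode} is not a superkey, so BCNF fails.
Because {ETA} is non-prime and the left side of PortCode → ETA is not a superkey, the relation is not in 3NF.
The proper key subset {PortCode} of {PortCode, VesselID} determines non-prime {ETA, Weight}, so the relation is not even in 2NF.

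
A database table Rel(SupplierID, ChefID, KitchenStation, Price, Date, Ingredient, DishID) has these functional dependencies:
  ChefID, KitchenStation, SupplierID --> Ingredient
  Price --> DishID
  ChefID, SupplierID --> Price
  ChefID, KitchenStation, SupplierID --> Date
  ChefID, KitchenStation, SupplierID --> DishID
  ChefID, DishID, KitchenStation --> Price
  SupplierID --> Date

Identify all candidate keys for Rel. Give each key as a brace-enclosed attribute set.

{ChefID, KitchenStation, SupplierID}

{ChefID, KitchenStation, SupplierID} never appear on the right of any FD, so every key must include all of them.
{ChefID, KitchenStation, SupplierID}⁺ = {ChefID, Date, DishID, Ingredient, KitchenStation, Price, SupplierID}, which is every attribute, so {ChefID, KitchenStation, SupplierID} is a candidate key.
Every other attribute set either contains this one or has a smaller closure.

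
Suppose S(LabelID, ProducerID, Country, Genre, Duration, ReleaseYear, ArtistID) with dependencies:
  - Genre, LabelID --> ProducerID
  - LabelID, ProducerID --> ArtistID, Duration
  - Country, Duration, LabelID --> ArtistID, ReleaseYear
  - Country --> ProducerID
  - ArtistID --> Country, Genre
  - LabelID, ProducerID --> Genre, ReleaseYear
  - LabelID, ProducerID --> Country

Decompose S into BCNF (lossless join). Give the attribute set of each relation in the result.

Candidate keys of the original relation: {ArtistID, LabelID}, {Country, LabelID}, {Genre, LabelID}, {LabelID, ProducerID}.
Within {ArtistID, Country, Duration, Genre, LabelID, ProducerID, ReleaseYear}: {Country}⁺ ∩ {ArtistID, Country, Duration, Genre, LabelID, ProducerID, ReleaseYear} = {Country, ProducerID}, not the whole set, so Country --> ProducerID violates BCNF; decompose into {Country, ProducerID} and {ArtistID, Country, Duration, Genre, LabelID, ReleaseYear}.
{Country, ProducerID} has no BCNF violation.
Within {ArtistID, Country, Duration, Genre, LabelID, ReleaseYear}: {ArtistID}⁺ ∩ {ArtistID, Country, Duration, Genre, LabelID, ReleaseYear} = {ArtistID, Country, Genre}, not the whole set, so ArtistID --> Country, Genre violates BCNF; decompose into {ArtistID, Country, Genre} and {ArtistID, Duration, LabelID, ReleaseYear}.
{ArtistID, Country, Genre} has no BCNF violation.
{ArtistID, Duration, LabelID, ReleaseYear} has no BCNF violation.

{ArtistID, Country, Genre}; {ArtistID, Duration, LabelID, ReleaseYear}; {Country, ProducerID}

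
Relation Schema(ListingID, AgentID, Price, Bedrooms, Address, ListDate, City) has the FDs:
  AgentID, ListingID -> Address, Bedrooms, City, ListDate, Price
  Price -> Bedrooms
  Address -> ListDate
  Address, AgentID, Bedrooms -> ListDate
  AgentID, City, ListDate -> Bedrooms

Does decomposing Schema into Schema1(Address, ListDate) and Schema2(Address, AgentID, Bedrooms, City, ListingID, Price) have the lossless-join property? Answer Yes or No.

The shared attributes are {Address} and {Address}⁺ = {Address, ListDate}.
Schema1 is contained in that closure, so Schema1 ∩ Schema2 -> Schema1 holds and the join is lossless.

Yes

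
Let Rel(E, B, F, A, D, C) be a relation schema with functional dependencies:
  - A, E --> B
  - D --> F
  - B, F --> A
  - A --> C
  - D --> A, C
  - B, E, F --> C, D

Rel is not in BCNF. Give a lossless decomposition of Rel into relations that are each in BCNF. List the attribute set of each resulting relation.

Candidate keys of the original relation: {A, E, F}, {B, E, F}, {D, E}.
Within {A, B, C, D, E, F}: {A, E}⁺ ∩ {A, B, C, D, E, F} = {A, B, C, E}, not the whole set, so A, E --> B, C violates BCNF; decompose into {A, B, C, E} and {A, D, E, F}.
Within {A, B, C, E}: {A}⁺ ∩ {A, B, C, E} = {A, C}, not the whole set, so A --> C violates BCNF; decompose into {A, C} and {A, B, E}.
{A, C}: every determinant is a superkey — BCNF.
{A, B, E}: every determinant is a superkey — BCNF.
Within {A, D, E, F}: {D}⁺ ∩ {A, D, E, F} = {A, D, F}, not the whole set, so D --> A, F violates BCNF; decompose into {A, D, F} and {D, E}.
{A, D, F}: every determinant is a superkey — BCNF.
{D, E}: every determinant is a superkey — BCNF.

{A, B, E}; {A, C}; {A, D, F}; {D, E}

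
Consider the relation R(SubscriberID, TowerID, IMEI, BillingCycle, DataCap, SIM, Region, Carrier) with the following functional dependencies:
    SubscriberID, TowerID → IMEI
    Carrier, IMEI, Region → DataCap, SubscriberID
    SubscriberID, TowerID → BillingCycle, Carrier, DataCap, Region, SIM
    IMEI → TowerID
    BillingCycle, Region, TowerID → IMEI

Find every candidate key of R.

{BillingCycle, Carrier, Region, TowerID}, {Carrier, IMEI, Region}, {IMEI, SubscriberID}, {SubscriberID, TowerID}

{IMEI, SubscriberID}⁺ = {BillingCycle, Carrier, DataCap, IMEI, Region, SIM, SubscriberID, TowerID} — all of the relation — so {IMEI, SubscriberID} is a candidate key.
{SubscriberID, TowerID}⁺ = {BillingCycle, Carrier, DataCap, IMEI, Region, SIM, SubscriberID, TowerID} — all of the relation — so {SubscriberID, TowerID} is a candidate key.
{Carrier, IMEI, Region}⁺ = {BillingCycle, Carrier, DataCap, IMEI, Region, SIM, SubscriberID, TowerID} — all of the relation — so {Carrier, IMEI, Region} is a candidate key.
{BillingCycle, Carrier, Region, TowerID}⁺ = {BillingCycle, Carrier, DataCap, IMEI, Region, SIM, SubscriberID, TowerID} — all of the relation — so {BillingCycle, Carrier, Region, TowerID} is a candidate key.
No proper subset of any of these is a key, and no other minimal superkey exists.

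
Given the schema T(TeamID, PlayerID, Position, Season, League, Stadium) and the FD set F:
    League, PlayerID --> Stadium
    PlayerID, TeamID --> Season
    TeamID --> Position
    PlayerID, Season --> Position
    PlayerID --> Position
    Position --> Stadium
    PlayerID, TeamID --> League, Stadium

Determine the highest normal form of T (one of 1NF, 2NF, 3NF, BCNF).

1NF

Candidate key: {PlayerID, TeamID}. Prime attributes: {PlayerID, TeamID}.
For League, PlayerID --> Stadium we have {League, PlayerID}⁺ = {League, PlayerID, Position, Stadium}; {League, PlayerID} is not a superkey, so BCNF fails.
League, PlayerID --> Stadium has non-prime {Stadium} on the right and a non-superkey on the left, so 3NF fails.
Since {PlayerID} ⊂ {PlayerID, TeamID} and {PlayerID}⁺ ⊇ {Position, Stadium} with {Position, Stadium} non-prime, there is a partial dependency; 2NF fails.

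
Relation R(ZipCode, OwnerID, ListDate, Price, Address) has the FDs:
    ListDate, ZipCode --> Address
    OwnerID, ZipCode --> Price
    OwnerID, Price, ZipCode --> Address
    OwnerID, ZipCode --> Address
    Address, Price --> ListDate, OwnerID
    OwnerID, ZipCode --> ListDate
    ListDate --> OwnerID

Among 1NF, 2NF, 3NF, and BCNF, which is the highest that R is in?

Candidate keys: {Address, Price, ZipCode}, {ListDate, ZipCode}, {OwnerID, ZipCode}. Prime attributes: {Address, ListDate, OwnerID, Price, ZipCode}.
Address, Price --> ListDate, OwnerID: {Address, Price}⁺ = {Address, ListDate, OwnerID, Price}, which is not all of the attributes, so the left side is not a superkey — BCNF is violated.
Since {ListDate, OwnerID} ⊆ prime attributes and every other non-superkey FD also has a prime right side, the schema is in 3NF.

3NF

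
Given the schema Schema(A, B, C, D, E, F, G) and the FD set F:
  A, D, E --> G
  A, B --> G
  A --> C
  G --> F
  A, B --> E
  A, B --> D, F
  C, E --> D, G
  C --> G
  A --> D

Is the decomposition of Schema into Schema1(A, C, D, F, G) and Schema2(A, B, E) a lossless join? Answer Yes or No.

Yes

Common attributes: {A}; their closure is {A, C, D, F, G}.
Since Schema1 ⊆ {A, C, D, F, G}, the intersection is a superkey of Schema1; the decomposition is lossless.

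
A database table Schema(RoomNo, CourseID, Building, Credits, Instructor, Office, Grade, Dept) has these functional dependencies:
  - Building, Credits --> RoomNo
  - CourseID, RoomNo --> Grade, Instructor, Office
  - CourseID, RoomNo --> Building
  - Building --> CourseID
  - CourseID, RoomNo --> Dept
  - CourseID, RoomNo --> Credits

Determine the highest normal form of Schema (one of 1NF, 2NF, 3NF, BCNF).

3NF

Candidate keys: {Building, Credits}, {Building, RoomNo}, {CourseID, RoomNo}. Prime attributes: {Building, CourseID, Credits, RoomNo}.
Building --> CourseID breaks BCNF: {Building}⁺ = {Building, CourseID}, so {Building} is not a superkey.
But every attribute on its right side ({CourseID}) is prime, and the same holds for every other non-superkey FD, so 3NF still holds.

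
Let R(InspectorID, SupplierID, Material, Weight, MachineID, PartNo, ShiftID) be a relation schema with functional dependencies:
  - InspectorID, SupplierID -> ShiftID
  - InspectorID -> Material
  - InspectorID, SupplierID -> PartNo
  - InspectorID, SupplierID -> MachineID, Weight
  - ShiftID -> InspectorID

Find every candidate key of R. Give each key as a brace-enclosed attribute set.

No FD produces {SupplierID}, so it must be in every candidate key.
{InspectorID, SupplierID}⁺ = {InspectorID, MachineID, Material, PartNo, ShiftID, SupplierID, Weight} — all of the relation — so {InspectorID, SupplierID} is a candidate key.
{ShiftID, SupplierID}⁺ = {InspectorID, MachineID, Material, PartNo, ShiftID, SupplierID, Weight} — all of the relation — so {ShiftID, SupplierID} is a candidate key.
No proper subset of any of these is a key, and no other minimal superkey exists.

{InspectorID, SupplierID}, {ShiftID, SupplierID}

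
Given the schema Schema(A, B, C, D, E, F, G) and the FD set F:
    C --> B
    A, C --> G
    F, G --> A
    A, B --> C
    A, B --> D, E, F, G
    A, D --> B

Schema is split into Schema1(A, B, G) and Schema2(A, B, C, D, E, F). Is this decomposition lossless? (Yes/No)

The shared attributes are {A, B} and {A, B}⁺ = {A, B, C, D, E, F, G}.
Schema1 is contained in that closure, so Schema1 ∩ Schema2 --> Schema1 holds and the join is lossless.

Yes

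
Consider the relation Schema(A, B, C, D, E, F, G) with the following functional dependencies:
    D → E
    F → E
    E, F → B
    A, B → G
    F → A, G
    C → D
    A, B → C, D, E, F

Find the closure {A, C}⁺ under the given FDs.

{A, C, D, E}

Start with {A, C}.
C → D applies; add {D} → now {A, C, D}.
D → E applies; add {E} → now {A, C, D, E}.
No further FD applies.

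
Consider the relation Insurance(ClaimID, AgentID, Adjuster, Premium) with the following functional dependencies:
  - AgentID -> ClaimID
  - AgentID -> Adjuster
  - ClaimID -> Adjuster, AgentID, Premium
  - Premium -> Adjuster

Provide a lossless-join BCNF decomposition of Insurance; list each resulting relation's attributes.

Candidate keys of the original relation: {AgentID}, {ClaimID}.
Within {Adjuster, AgentID, ClaimID, Premium}: {Premium}⁺ ∩ {Adjuster, AgentID, ClaimID, Premium} = {Adjuster, Premium}, not the whole set, so Premium -> Adjuster violates BCNF; decompose into {Adjuster, Premium} and {AgentID, ClaimID, Premium}.
{Adjuster, Premium} has no BCNF violation.
{AgentID, ClaimID, Premium} has no BCNF violation.

{Adjuster, Premium}; {AgentID, ClaimID, Premium}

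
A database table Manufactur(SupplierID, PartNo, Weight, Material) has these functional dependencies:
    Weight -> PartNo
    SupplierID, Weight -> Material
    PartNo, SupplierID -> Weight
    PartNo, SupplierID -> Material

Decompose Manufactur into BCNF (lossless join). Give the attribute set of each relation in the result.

{Material, SupplierID, Weight}; {PartNo, Weight}

Candidate keys of the original relation: {PartNo, SupplierID}, {SupplierID, Weight}.
In {Material, PartNo, SupplierID, Weight}, {Weight} is not a superkey ({Weight}⁺ restricted to this set is {PartNo, Weight}), so split on Weight -> PartNo into {PartNo, Weight} and {Material, SupplierID, Weight}.
{PartNo, Weight}: every determinant is a superkey — BCNF.
{Material, SupplierID, Weight}: every determinant is a superkey — BCNF.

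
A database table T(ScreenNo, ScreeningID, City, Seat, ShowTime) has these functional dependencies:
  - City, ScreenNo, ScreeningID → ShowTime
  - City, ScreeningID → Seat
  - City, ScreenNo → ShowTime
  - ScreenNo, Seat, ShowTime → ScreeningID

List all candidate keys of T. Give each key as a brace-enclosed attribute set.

{City, ScreenNo} never appear on the right of any FD, so every key must include all of them.
Closure of {City, ScreenNo, ScreeningID} is {City, ScreenNo, ScreeningID, Seat, ShowTime}, the whole schema; {City, ScreenNo, ScreeningID} is a candidate key.
Closure of {City, ScreenNo, Seat} is {City, ScreenNo, ScreeningID, Seat, ShowTime}, the whole schema; {City, ScreenNo, Seat} is a candidate key.
No proper subset of any of these is a key, and no other minimal superkey exists.

{City, ScreenNo, ScreeningID}, {City, ScreenNo, Seat}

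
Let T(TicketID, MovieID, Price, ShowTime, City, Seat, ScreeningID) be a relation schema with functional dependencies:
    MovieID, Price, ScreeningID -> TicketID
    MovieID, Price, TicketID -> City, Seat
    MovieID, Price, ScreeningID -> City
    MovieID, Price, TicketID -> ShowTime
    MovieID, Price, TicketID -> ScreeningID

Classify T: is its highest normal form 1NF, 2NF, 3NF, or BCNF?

BCNF

Candidate keys: {MovieID, Price, ScreeningID}, {MovieID, Price, TicketID}. Prime attributes: {MovieID, Price, ScreeningID, TicketID}.
Each dependency's left side is a superkey — BCNF holds.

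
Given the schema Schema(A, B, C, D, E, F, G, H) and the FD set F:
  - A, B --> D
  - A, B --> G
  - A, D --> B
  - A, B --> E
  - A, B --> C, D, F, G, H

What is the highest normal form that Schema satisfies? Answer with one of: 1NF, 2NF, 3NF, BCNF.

Candidate keys: {A, B}, {A, D}. Prime attributes: {A, B, D}.
Every FD has a superkey on the left, so the relation is in BCNF.

BCNF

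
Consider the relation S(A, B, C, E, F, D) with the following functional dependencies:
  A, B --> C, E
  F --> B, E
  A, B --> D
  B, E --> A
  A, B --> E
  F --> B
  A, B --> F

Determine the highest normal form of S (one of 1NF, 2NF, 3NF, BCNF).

BCNF

Candidate keys: {A, B}, {B, E}, {F}. Prime attributes: {A, B, E, F}.
Every FD has a superkey on the left, so the relation is in BCNF.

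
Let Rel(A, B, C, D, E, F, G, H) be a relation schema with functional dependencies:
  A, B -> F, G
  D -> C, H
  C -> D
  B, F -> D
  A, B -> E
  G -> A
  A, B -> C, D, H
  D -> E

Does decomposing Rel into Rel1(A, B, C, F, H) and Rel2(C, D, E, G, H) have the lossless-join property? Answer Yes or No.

No

Common attributes: {C, H}; their closure is {C, D, E, H}.
Neither Rel1 nor Rel2 is contained in that closure, so the decomposition is lossy.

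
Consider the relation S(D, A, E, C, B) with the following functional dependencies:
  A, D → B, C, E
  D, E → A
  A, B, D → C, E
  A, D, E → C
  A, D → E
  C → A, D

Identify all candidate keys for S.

{C} is a candidate key since {C}⁺ = {A, B, C, D, E} covers every attribute.
{A, D} is a candidate key since {A, D}⁺ = {A, B, C, D, E} covers every attribute.
{D, E} is a candidate key since {D, E}⁺ = {A, B, C, D, E} covers every attribute.
Any other superkey properly contains one of these, so there are no further candidate keys.

{A, D}, {C}, {D, E}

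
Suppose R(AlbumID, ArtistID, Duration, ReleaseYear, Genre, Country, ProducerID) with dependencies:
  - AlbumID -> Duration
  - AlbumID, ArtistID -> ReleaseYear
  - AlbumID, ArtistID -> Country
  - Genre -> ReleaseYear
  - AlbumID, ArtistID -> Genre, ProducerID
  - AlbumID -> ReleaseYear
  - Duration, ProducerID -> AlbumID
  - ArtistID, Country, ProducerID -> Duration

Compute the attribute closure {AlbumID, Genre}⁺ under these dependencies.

{AlbumID, Duration, Genre, ReleaseYear}

Start with {AlbumID, Genre}.
AlbumID -> Duration applies; add {Duration} → now {AlbumID, Duration, Genre}.
Genre -> ReleaseYear applies; add {ReleaseYear} → now {AlbumID, Duration, Genre, ReleaseYear}.
No further FD applies.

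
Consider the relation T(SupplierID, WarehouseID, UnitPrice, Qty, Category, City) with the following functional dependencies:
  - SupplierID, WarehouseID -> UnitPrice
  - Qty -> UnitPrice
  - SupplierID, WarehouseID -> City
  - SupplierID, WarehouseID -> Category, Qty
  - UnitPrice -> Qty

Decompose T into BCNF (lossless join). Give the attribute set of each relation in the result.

{Category, City, Qty, SupplierID, WarehouseID}; {Qty, UnitPrice}

Candidate key of the original relation: {SupplierID, WarehouseID}.
Within {Category, City, Qty, SupplierID, UnitPrice, WarehouseID}: {Qty}⁺ ∩ {Category, City, Qty, SupplierID, UnitPrice, WarehouseID} = {Qty, UnitPrice}, not the whole set, so Qty -> UnitPrice violates BCNF; decompose into {Qty, UnitPrice} and {Category, City, Qty, SupplierID, WarehouseID}.
{Qty, UnitPrice} has no BCNF violation.
{Category, City, Qty, SupplierID, WarehouseID} has no BCNF violation.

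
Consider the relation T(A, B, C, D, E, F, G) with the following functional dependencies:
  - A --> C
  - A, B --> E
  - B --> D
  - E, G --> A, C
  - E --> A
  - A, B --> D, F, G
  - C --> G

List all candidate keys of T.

{A, B}, {B, E}

Attributes never on any right-hand side: {B} — every candidate key must contain it.
{A, B}⁺ = {A, B, C, D, E, F, G} — all of the relation — so {A, B} is a candidate key.
{B, E}⁺ = {A, B, C, D, E, F, G} — all of the relation — so {B, E} is a candidate key.
No proper subset of any of these is a key, and no other minimal superkey exists.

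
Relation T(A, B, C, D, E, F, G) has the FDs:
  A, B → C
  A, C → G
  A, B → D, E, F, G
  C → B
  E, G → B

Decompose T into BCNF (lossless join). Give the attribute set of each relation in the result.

Candidate keys of the original relation: {A, B}, {A, C}, {A, E, G}.
Within {A, B, C, D, E, F, G}: {C}⁺ ∩ {A, B, C, D, E, F, G} = {B, C}, not the whole set, so C → B violates BCNF; decompose into {B, C} and {A, C, D, E, F, G}.
{B, C} has no BCNF violation.
{A, C, D, E, F, G} has no BCNF violation.

{A, C, D, E, F, G}; {B, C}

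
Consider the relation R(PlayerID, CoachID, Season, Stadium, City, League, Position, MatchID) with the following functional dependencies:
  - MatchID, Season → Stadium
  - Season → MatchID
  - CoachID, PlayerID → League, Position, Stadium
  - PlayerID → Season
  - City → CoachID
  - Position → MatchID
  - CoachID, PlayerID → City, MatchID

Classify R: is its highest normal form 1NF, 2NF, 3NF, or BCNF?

1NF

Candidate keys: {City, PlayerID}, {CoachID, PlayerID}. Prime attributes: {City, CoachID, PlayerID}.
MatchID, Season → Stadium breaks BCNF: {MatchID, Season}⁺ = {MatchID, Season, Stadium}, so {MatchID, Season} is not a superkey.
Because {Stadium} is non-prime and the left side of MatchID, Season → Stadium is not a superkey, the relation is not in 3NF.
The proper key subset {PlayerID} of {City, PlayerID} determines non-prime {MatchID, Season, Stadium}, so the relation is not even in 2NF.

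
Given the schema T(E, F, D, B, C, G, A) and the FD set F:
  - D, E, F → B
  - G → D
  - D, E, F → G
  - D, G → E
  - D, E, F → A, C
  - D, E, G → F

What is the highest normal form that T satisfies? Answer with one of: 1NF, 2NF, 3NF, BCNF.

BCNF

Candidate keys: {D, E, F}, {G}. Prime attributes: {D, E, F, G}.
Every FD has a superkey on the left, so the relation is in BCNF.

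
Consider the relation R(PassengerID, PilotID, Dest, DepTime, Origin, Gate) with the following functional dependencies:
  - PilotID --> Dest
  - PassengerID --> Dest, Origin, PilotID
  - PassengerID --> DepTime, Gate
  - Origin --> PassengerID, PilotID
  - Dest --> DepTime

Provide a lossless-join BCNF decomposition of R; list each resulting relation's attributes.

Candidate keys of the original relation: {Origin}, {PassengerID}.
Within {DepTime, Dest, Gate, Origin, PassengerID, PilotID}: {PilotID}⁺ ∩ {DepTime, Dest, Gate, Origin, PassengerID, PilotID} = {DepTime, Dest, PilotID}, not the whole set, so PilotID --> DepTime, Dest violates BCNF; decompose into {DepTime, Dest, PilotID} and {Gate, Origin, PassengerID, PilotID}.
Within {DepTime, Dest, PilotID}: {Dest}⁺ ∩ {DepTime, Dest, PilotID} = {DepTime, Dest}, not the whole set, so Dest --> DepTime violates BCNF; decompose into {DepTime, Dest} and {Dest, PilotID}.
{DepTime, Dest}: every determinant is a superkey — BCNF.
{Dest, PilotID}: every determinant is a superkey — BCNF.
{Gate, Origin, PassengerID, PilotID}: every determinant is a superkey — BCNF.

{DepTime, Dest}; {Dest, PilotID}; {Gate, Origin, PassengerID, PilotID}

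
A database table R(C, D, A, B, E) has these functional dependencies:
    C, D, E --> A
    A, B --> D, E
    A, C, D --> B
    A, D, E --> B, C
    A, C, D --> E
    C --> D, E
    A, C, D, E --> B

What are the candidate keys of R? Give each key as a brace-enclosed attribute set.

Closure of {C} is {A, B, C, D, E}, the whole schema; {C} is a candidate key.
Closure of {A, B} is {A, B, C, D, E}, the whole schema; {A, B} is a candidate key.
Closure of {A, D, E} is {A, B, C, D, E}, the whole schema; {A, D, E} is a candidate key.
No proper subset of any of these is a key, and no other minimal superkey exists.

{A, B}, {A, D, E}, {C}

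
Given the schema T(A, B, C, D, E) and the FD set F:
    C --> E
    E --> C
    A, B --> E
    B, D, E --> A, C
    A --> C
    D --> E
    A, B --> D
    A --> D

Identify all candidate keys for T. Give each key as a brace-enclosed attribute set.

{A, B}, {B, D}

No FD produces {B}, so it must be in every candidate key.
{A, B} is a candidate key since {A, B}⁺ = {A, B, C, D, E} covers every attribute.
{B, D} is a candidate key since {B, D}⁺ = {A, B, C, D, E} covers every attribute.
No proper subset of any of these is a key, and no other minimal superkey exists.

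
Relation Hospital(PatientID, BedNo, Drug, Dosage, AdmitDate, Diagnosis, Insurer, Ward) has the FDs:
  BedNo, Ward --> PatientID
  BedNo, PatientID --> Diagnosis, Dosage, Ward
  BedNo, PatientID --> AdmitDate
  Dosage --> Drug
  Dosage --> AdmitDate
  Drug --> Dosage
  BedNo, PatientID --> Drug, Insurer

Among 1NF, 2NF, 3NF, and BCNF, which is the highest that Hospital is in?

2NF

Candidate keys: {BedNo, PatientID}, {BedNo, Ward}. Prime attributes: {BedNo, PatientID, Ward}.
For Dosage --> Drug we have {Dosage}⁺ = {AdmitDate, Dosage, Drug}; {Dosage} is not a superkey, so BCNF fails.
Dosage --> Drug has non-prime {Drug} on the right and a non-superkey on the left, so 3NF fails.
Checking every proper subset of each key, none determines a non-prime attribute — 2NF is satisfied.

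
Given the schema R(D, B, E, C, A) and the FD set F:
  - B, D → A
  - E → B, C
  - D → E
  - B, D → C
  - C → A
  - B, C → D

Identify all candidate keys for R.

{D} is a candidate key since {D}⁺ = {A, B, C, D, E} covers every attribute.
{E} is a candidate key since {E}⁺ = {A, B, C, D, E} covers every attribute.
{B, C} is a candidate key since {B, C}⁺ = {A, B, C, D, E} covers every attribute.
Any other superkey properly contains one of these, so there are no further candidate keys.

{B, C}, {D}, {E}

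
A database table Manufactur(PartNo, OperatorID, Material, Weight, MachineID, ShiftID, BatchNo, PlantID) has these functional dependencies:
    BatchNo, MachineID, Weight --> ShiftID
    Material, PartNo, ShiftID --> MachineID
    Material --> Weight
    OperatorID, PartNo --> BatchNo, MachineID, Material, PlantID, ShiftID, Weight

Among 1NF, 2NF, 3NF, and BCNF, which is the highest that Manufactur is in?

Candidate key: {OperatorID, PartNo}. Prime attributes: {OperatorID, PartNo}.
For BatchNo, MachineID, Weight --> ShiftID we have {BatchNo, MachineID, Weight}⁺ = {BatchNo, MachineID, ShiftID, Weight}; {BatchNo, MachineID, Weight} is not a superkey, so BCNF fails.
BatchNo, MachineID, Weight --> ShiftID has non-prime {ShiftID} on the right and a non-superkey on the left, so 3NF fails.
No proper subset of a key has a non-prime attribute in its closure, so there is no partial dependency; 2NF holds.

2NF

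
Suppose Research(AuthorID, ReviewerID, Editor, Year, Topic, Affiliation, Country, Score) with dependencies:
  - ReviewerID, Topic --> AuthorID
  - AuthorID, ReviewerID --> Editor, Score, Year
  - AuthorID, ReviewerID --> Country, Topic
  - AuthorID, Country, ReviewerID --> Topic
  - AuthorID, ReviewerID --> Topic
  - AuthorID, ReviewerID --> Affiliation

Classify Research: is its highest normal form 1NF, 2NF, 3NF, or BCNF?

BCNF

Candidate keys: {AuthorID, ReviewerID}, {ReviewerID, Topic}. Prime attributes: {AuthorID, ReviewerID, Topic}.
Every FD has a superkey on the left, so the relation is in BCNF.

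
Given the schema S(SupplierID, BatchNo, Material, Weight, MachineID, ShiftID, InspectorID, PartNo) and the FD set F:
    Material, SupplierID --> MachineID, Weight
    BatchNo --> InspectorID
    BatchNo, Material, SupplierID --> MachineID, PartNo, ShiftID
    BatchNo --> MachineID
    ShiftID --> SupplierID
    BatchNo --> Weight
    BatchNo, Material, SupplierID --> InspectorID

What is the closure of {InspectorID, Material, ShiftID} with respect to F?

Start with {InspectorID, Material, ShiftID}.
ShiftID --> SupplierID applies; add {SupplierID} → now {InspectorID, Material, ShiftID, SupplierID}.
Material, SupplierID --> MachineID, Weight applies; add {MachineID, Weight} → now {InspectorID, MachineID, Material, ShiftID, SupplierID, Weight}.
No further FD applies.

{InspectorID, MachineID, Material, ShiftID, SupplierID, Weight}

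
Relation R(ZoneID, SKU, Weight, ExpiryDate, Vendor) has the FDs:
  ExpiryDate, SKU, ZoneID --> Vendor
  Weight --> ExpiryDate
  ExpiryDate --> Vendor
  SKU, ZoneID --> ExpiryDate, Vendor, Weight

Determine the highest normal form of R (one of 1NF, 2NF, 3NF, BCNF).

Candidate key: {SKU, ZoneID}. Prime attributes: {SKU, ZoneID}.
Weight --> ExpiryDate breaks BCNF: {Weight}⁺ = {ExpiryDate, Vendor, Weight}, so {Weight} is not a superkey.
Because {ExpiryDate} is non-prime and the left side of Weight --> ExpiryDate is not a superkey, the relation is not in 3NF.
Checking every proper subset of each key, none determines a non-prime attribute — 2NF is satisfied.

2NF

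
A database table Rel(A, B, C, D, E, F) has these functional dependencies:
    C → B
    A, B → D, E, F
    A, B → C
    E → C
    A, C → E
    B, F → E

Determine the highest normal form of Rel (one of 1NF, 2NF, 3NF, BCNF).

3NF

Candidate keys: {A, B}, {A, C}, {A, E}. Prime attributes: {A, B, C, E}.
For C → B we have {C}⁺ = {B, C}; {C} is not a superkey, so BCNF fails.
But every attribute on its right side ({B}) is prime, and the same holds for every other non-superkey FD, so 3NF still holds.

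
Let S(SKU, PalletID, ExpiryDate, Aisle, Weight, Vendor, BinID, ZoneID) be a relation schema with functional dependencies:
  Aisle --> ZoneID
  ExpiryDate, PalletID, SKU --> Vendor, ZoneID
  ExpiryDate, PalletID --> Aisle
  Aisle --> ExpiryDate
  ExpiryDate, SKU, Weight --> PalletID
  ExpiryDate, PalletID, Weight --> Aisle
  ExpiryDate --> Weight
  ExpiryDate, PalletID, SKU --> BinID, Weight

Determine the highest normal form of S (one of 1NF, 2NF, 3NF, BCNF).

Candidate keys: {Aisle, SKU}, {ExpiryDate, SKU}. Prime attributes: {Aisle, ExpiryDate, SKU}.
Aisle --> ZoneID: {Aisle}⁺ = {Aisle, ExpiryDate, Weight, ZoneID}, which is not all of the attributes, so the left side is not a superkey — BCNF is violated.
Aisle --> ZoneID determines the non-prime attribute {ZoneID} from a non-superkey — 3NF is violated.
Since {Aisle} ⊂ {Aisle, SKU} and {Aisle}⁺ ⊇ {Weight, ZoneID} with {Weight, ZoneID} non-prime, there is a partial dependency; 2NF fails.

1NF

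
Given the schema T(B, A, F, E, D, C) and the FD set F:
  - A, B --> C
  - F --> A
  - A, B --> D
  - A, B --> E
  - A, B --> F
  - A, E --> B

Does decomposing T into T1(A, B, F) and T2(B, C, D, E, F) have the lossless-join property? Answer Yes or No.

Common attributes: {B, F}; their closure is {A, B, C, D, E, F}.
T1 is contained in that closure, so T1 ∩ T2 --> T1 holds and the join is lossless.

Yes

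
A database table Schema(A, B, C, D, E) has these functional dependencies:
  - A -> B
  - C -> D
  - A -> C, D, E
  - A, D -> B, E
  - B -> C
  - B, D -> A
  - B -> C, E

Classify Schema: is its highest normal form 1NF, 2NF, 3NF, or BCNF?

2NF

Candidate keys: {A}, {B}. Prime attributes: {A, B}.
C -> D breaks BCNF: {C}⁺ = {C, D}, so {C} is not a superkey.
Because {D} is non-prime and the left side of C -> D is not a superkey, the relation is not in 3NF.
With only single-attribute keys there can be no partial dependency, so 2NF holds.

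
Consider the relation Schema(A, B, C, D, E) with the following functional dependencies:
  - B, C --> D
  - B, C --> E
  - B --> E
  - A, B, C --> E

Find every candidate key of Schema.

{A, B, C}

{A, B, C} never appear on the right of any FD, so every key must include all of them.
{A, B, C} is a candidate key since {A, B, C}⁺ = {A, B, C, D, E} covers every attribute.
No other minimal set has full closure, so this is the only candidate key.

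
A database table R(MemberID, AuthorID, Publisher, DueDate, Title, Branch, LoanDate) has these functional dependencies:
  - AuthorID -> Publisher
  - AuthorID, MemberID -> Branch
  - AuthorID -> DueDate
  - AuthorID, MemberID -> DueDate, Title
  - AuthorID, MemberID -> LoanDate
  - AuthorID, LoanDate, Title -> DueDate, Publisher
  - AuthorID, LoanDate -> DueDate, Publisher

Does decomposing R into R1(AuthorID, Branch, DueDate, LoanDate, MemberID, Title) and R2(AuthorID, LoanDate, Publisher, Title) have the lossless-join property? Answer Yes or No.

Yes

The shared attributes are {AuthorID, LoanDate, Title} and {AuthorID, LoanDate, Title}⁺ = {AuthorID, DueDate, LoanDate, Publisher, Title}.
R2 is contained in that closure, so R1 ∩ R2 -> R2 holds and the join is lossless.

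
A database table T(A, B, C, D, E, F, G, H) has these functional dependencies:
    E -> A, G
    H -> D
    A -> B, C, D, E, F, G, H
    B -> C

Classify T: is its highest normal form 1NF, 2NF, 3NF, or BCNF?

Candidate keys: {A}, {E}. Prime attributes: {A, E}.
H -> D: {H}⁺ = {D, H}, which is not all of the attributes, so the left side is not a superkey — BCNF is violated.
H -> D has non-prime {D} on the right and a non-superkey on the left, so 3NF fails.
Every candidate key is a single attribute, so no partial dependency is possible; 2NF holds.

2NF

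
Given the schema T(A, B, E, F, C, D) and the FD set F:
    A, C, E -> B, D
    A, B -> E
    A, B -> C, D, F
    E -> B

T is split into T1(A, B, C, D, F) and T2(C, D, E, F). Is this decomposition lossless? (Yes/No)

No

T1 ∩ T2 = {C, D, F}; its closure under F is {C, D, F}.
The closure covers neither T1 nor T2 entirely; the join is not lossless.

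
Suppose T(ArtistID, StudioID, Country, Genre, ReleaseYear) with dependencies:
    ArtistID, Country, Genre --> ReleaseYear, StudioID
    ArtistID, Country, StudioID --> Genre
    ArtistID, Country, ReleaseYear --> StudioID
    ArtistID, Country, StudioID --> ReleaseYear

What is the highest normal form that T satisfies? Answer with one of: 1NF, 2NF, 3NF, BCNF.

Candidate keys: {ArtistID, Country, Genre}, {ArtistID, Country, ReleaseYear}, {ArtistID, Country, StudioID}. Prime attributes: {ArtistID, Country, Genre, ReleaseYear, StudioID}.
Each dependency's left side is a superkey — BCNF holds.

BCNF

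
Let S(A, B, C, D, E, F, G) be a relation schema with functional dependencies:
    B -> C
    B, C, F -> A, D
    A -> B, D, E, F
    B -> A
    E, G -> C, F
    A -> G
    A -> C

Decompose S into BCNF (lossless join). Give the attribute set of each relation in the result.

{A, B, D, E, G}; {C, E, F, G}

Candidate keys of the original relation: {A}, {B}.
In {A, B, C, D, E, F, G}, {E, G} is not a superkey ({E, G}⁺ restricted to this set is {C, E, F, G}), so split on E, G -> C, F into {C, E, F, G} and {A, B, D, E, G}.
{C, E, F, G} is in BCNF.
{A, B, D, E, G} is in BCNF.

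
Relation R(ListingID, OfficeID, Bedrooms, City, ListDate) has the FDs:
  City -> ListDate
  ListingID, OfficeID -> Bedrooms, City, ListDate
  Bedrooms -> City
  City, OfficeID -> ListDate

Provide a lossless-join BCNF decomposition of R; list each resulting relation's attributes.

Candidate key of the original relation: {ListingID, OfficeID}.
{Bedrooms, City, ListDate, ListingID, OfficeID}: {City} determines {City, ListDate} here but is not a superkey — split on City -> ListDate, giving {City, ListDate} and {Bedrooms, City, ListingID, OfficeID}.
{City, ListDate} has no BCNF violation.
{Bedrooms, City, ListingID, OfficeID}: {Bedrooms} determines {Bedrooms, City} here but is not a superkey — split on Bedrooms -> City, giving {Bedrooms, City} and {Bedrooms, ListingID, OfficeID}.
{Bedrooms, City} has no BCNF violation.
{Bedrooms, ListingID, OfficeID} has no BCNF violation.

{Bedrooms, City}; {Bedrooms, ListingID, OfficeID}; {City, ListDate}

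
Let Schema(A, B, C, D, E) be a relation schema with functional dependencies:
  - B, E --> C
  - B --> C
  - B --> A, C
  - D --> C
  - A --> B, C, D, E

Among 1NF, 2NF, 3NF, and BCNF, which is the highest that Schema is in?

Candidate keys: {A}, {B}. Prime attributes: {A, B}.
D --> C: {D}⁺ = {C, D}, which is not all of the attributes, so the left side is not a superkey — BCNF is violated.
D --> C determines the non-prime attribute {C} from a non-superkey — 3NF is violated.
With only single-attribute keys there can be no partial dependency, so 2NF holds.

2NF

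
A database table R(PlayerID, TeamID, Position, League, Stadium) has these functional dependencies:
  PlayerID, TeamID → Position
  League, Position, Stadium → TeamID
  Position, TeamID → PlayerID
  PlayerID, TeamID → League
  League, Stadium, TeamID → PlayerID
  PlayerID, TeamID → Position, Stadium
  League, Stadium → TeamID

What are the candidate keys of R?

{League, Stadium}, {PlayerID, TeamID}, {Position, TeamID}

{League, Stadium}⁺ = {League, PlayerID, Position, Stadium, TeamID} — all of the relation — so {League, Stadium} is a candidate key.
{PlayerID, TeamID}⁺ = {League, PlayerID, Position, Stadium, TeamID} — all of the relation — so {PlayerID, TeamID} is a candidate key.
{Position, TeamID}⁺ = {League, PlayerID, Position, Stadium, TeamID} — all of the relation — so {Position, TeamID} is a candidate key.
No proper subset of any of these is a key, and no other minimal superkey exists.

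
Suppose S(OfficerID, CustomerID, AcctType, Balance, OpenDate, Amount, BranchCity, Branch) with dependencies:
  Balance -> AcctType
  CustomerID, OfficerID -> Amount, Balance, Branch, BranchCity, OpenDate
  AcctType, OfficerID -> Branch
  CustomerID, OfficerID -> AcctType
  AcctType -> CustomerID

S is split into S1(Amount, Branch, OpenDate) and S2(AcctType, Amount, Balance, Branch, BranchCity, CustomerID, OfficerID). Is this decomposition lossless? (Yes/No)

No

S1 ∩ S2 = {Amount, Branch}; its closure under F is {Amount, Branch}.
S1 ⊄ {Amount, Branch} and S2 ⊄ {Amount, Branch}, so the split is lossy.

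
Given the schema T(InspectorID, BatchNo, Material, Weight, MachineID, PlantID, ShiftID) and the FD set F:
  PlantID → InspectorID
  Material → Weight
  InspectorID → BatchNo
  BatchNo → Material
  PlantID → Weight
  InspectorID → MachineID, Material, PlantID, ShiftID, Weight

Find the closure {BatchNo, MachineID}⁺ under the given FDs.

Start with {BatchNo, MachineID}.
BatchNo → Material applies; add {Material} → now {BatchNo, MachineID, Material}.
Material → Weight applies; add {Weight} → now {BatchNo, MachineID, Material, Weight}.
No further FD applies.

{BatchNo, MachineID, Material, Weight}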